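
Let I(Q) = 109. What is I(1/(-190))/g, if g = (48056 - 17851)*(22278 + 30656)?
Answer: 109/1598871470 ≈ 6.8173e-8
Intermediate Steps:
g = 1598871470 (g = 30205*52934 = 1598871470)
I(1/(-190))/g = 109/1598871470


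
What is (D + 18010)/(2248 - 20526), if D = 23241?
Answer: -41251/18278 ≈ -2.2569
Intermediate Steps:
(D + 18010)/(2248 - 20526) = (23241 + 18010)/(2248 - 20526) = 41251/(-18278) = 41251*(-1/18278) = -41251/18278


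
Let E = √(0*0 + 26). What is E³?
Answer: 26*√26 ≈ 132.57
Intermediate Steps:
E = √26 (E = √(0 + 26) = √26 ≈ 5.0990)
E³ = (√26)³ = 26*√26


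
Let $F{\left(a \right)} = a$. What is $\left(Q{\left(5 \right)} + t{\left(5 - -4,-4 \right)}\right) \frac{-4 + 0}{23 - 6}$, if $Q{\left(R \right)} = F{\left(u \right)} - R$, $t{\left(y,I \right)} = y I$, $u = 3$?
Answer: $\frac{152}{17} \approx 8.9412$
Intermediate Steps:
$t{\left(y,I \right)} = I y$
$Q{\left(R \right)} = 3 - R$
$\left(Q{\left(5 \right)} + t{\left(5 - -4,-4 \right)}\right) \frac{-4 + 0}{23 - 6} = \left(\left(3 - 5\right) - 4 \left(5 - -4\right)\right) \frac{-4 + 0}{23 - 6} = \left(\left(3 - 5\right) - 4 \left(5 + 4\right)\right) \left(- \frac{4}{17}\right) = \left(-2 - 36\right) \left(\left(-4\right) \frac{1}{17}\right) = \left(-2 - 36\right) \left(- \frac{4}{17}\right) = \left(-38\right) \left(- \frac{4}{17}\right) = \frac{152}{17}$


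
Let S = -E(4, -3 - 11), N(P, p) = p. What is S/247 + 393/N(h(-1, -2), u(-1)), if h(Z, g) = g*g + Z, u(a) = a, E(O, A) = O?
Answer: -97075/247 ≈ -393.02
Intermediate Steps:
h(Z, g) = Z + g² (h(Z, g) = g² + Z = Z + g²)
S = -4 (S = -1*4 = -4)
S/247 + 393/N(h(-1, -2), u(-1)) = -4/247 + 393/(-1) = -4*1/247 + 393*(-1) = -4/247 - 393 = -97075/247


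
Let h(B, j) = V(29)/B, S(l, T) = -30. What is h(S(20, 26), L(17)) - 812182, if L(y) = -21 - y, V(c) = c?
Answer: -24365489/30 ≈ -8.1218e+5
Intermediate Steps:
h(B, j) = 29/B
h(S(20, 26), L(17)) - 812182 = 29/(-30) - 812182 = 29*(-1/30) - 812182 = -29/30 - 812182 = -24365489/30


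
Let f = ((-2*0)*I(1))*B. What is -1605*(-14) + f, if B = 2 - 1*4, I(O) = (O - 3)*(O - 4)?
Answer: 22470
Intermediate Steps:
I(O) = (-4 + O)*(-3 + O) (I(O) = (-3 + O)*(-4 + O) = (-4 + O)*(-3 + O))
B = -2 (B = 2 - 4 = -2)
f = 0 (f = ((-2*0)*(12 + 1² - 7*1))*(-2) = (0*(12 + 1 - 7))*(-2) = (0*6)*(-2) = 0*(-2) = 0)
-1605*(-14) + f = -1605*(-14) + 0 = -107*(-210) + 0 = 22470 + 0 = 22470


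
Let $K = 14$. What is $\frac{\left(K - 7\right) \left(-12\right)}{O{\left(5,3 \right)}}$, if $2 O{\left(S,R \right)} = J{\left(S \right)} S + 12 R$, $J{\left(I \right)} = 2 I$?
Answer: $- \frac{84}{43} \approx -1.9535$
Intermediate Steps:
$O{\left(S,R \right)} = S^{2} + 6 R$ ($O{\left(S,R \right)} = \frac{2 S S + 12 R}{2} = \frac{2 S^{2} + 12 R}{2} = S^{2} + 6 R$)
$\frac{\left(K - 7\right) \left(-12\right)}{O{\left(5,3 \right)}} = \frac{\left(14 - 7\right) \left(-12\right)}{5^{2} + 6 \cdot 3} = \frac{7 \left(-12\right)}{25 + 18} = - \frac{84}{43}$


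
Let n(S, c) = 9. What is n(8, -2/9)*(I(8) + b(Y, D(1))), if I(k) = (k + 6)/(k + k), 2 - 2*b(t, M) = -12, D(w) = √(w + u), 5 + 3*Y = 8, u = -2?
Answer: 567/8 ≈ 70.875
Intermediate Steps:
Y = 1 (Y = -5/3 + (⅓)*8 = -5/3 + 8/3 = 1)
D(w) = √(-2 + w) (D(w) = √(w - 2) = √(-2 + w))
b(t, M) = 7 (b(t, M) = 1 - ½*(-12) = 1 + 6 = 7)
I(k) = (6 + k)/(2*k) (I(k) = (6 + k)/((2*k)) = (6 + k)*(1/(2*k)) = (6 + k)/(2*k))
n(8, -2/9)*(I(8) + b(Y, D(1))) = 9*((½)*(6 + 8)/8 + 7) = 9*((½)*(⅛)*14 + 7) = 9*(7/8 + 7) = 9*(63/8) = 567/8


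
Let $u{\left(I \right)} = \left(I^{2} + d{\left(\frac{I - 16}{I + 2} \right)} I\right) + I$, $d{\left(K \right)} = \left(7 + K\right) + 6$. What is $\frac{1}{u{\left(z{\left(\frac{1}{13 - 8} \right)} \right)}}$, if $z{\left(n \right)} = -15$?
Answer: $- \frac{13}{270} \approx -0.048148$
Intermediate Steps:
$d{\left(K \right)} = 13 + K$
$u{\left(I \right)} = I + I^{2} + I \left(13 + \frac{-16 + I}{2 + I}\right)$ ($u{\left(I \right)} = \left(I^{2} + \left(13 + \frac{I - 16}{I + 2}\right) I\right) + I = \left(I^{2} + \left(13 + \frac{-16 + I}{2 + I}\right) I\right) + I = \left(I^{2} + I \left(13 + \frac{-16 + I}{2 + I}\right)\right) + I = I + I^{2} + I \left(13 + \frac{-16 + I}{2 + I}\right)$)
$\frac{1}{u{\left(z{\left(\frac{1}{13 - 8} \right)} \right)}} = \frac{1}{\left(-15\right) \frac{1}{2 - 15} \left(12 + \left(-15\right)^{2} + 17 \left(-15\right)\right)} = \frac{1}{\left(-15\right) \frac{1}{-13} \left(12 + 225 - 255\right)} = \frac{1}{\left(-15\right) \left(- \frac{1}{13}\right) \left(-18\right)} = \frac{1}{- \frac{270}{13}} = - \frac{13}{270}$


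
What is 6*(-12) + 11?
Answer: -61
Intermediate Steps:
6*(-12) + 11 = -72 + 11 = -61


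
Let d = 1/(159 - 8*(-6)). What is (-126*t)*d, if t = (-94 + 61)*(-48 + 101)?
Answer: 24486/23 ≈ 1064.6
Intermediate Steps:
t = -1749 (t = -33*53 = -1749)
d = 1/207 (d = 1/(159 + 48) = 1/207 ≈ 0.0048309)
(-126*t)*d = -126*(-1749)*(1/207) = 220374*(1/207) = 24486/23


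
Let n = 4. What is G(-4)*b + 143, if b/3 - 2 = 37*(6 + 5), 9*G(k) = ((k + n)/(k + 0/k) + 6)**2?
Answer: 5051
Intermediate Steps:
G(k) = (6 + (4 + k)/k)**2/9 (G(k) = ((k + 4)/(k + 0/k) + 6)**2/9 = ((4 + k)/(k + 0) + 6)**2/9 = ((4 + k)/k + 6)**2/9 = (6 + (4 + k)/k)**2/9)
b = 1227 (b = 6 + 3*(37*(6 + 5)) = 6 + 3*(37*11) = 6 + 3*407 = 6 + 1221 = 1227)
G(-4)*b + 143 = ((1/9)*(4 + 7*(-4))**2/(-4)**2)*1227 + 143 = ((1/9)*(1/16)*(4 - 28)**2)*1227 + 143 = ((1/9)*(1/16)*(-24)**2)*1227 + 143 = ((1/9)*(1/16)*576)*1227 + 143 = 4*1227 + 143 = 4908 + 143 = 5051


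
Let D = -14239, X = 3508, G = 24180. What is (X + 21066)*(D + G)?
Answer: 244290134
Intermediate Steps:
(X + 21066)*(D + G) = (3508 + 21066)*(-14239 + 24180) = 24574*9941 = 244290134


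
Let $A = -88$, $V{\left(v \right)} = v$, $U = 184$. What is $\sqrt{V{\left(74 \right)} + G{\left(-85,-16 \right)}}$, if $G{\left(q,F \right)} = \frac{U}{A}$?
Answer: $\frac{\sqrt{8701}}{11} \approx 8.4799$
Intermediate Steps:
$G{\left(q,F \right)} = - \frac{23}{11}$ ($G{\left(q,F \right)} = \frac{184}{-88} = 184 \left(- \frac{1}{88}\right) = - \frac{23}{11}$)
$\sqrt{V{\left(74 \right)} + G{\left(-85,-16 \right)}} = \sqrt{74 - \frac{23}{11}} = \sqrt{\frac{791}{11}} = \frac{\sqrt{8701}}{11}$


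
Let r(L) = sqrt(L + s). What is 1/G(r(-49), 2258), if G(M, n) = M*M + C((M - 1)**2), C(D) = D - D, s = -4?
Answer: -1/53 ≈ -0.018868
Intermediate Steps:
r(L) = sqrt(-4 + L) (r(L) = sqrt(L - 4) = sqrt(-4 + L))
C(D) = 0
G(M, n) = M**2 (G(M, n) = M*M + 0 = M**2 + 0 = M**2)
1/G(r(-49), 2258) = 1/((sqrt(-4 - 49))**2) = 1/((sqrt(-53))**2) = 1/((I*sqrt(53))**2) = 1/(-53) = -1/53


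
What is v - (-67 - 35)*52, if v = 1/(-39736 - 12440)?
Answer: 276741503/52176 ≈ 5304.0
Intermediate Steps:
v = -1/52176 (v = 1/(-52176) = -1/52176 ≈ -1.9166e-5)
v - (-67 - 35)*52 = -1/52176 - (-67 - 35)*52 = -1/52176 - (-102)*52 = -1/52176 - 1*(-5304) = -1/52176 + 5304 = 276741503/52176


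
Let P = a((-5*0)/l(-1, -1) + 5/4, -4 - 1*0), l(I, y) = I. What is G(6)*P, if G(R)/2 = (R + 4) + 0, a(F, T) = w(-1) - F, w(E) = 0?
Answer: -25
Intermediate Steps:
a(F, T) = -F (a(F, T) = 0 - F = -F)
P = -5/4 (P = -(-5*0/(-1) + 5/4) = -(0*(-1) + 5*(¼)) = -(0 + 5/4) = -1*5/4 = -5/4 ≈ -1.2500)
G(R) = 8 + 2*R (G(R) = 2*((R + 4) + 0) = 2*((4 + R) + 0) = 2*(4 + R) = 8 + 2*R)
G(6)*P = (8 + 2*6)*(-5/4) = (8 + 12)*(-5/4) = 20*(-5/4) = -25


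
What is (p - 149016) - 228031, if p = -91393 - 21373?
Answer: -489813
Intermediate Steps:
p = -112766
(p - 149016) - 228031 = (-112766 - 149016) - 228031 = -261782 - 228031 = -489813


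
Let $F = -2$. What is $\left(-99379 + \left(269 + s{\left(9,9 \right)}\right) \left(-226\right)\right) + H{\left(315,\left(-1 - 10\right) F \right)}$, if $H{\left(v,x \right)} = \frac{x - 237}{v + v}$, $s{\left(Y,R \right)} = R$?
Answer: $- \frac{20438125}{126} \approx -1.6221 \cdot 10^{5}$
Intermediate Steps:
$H{\left(v,x \right)} = \frac{-237 + x}{2 v}$
$\left(-99379 + \left(269 + s{\left(9,9 \right)}\right) \left(-226\right)\right) + H{\left(315,\left(-1 - 10\right) F \right)} = \left(-99379 + \left(269 + 9\right) \left(-226\right)\right) + \frac{-237 + \left(-1 - 10\right) \left(-2\right)}{2 \cdot 315} = \left(-99379 + 278 \left(-226\right)\right) + \frac{1}{2} \cdot \frac{1}{315} \left(-237 - -22\right) = \left(-99379 - 62828\right) + \frac{1}{2} \cdot \frac{1}{315} \left(-237 + 22\right) = -162207 + \frac{1}{2} \cdot \frac{1}{315} \left(-215\right) = -162207 - \frac{43}{126} = - \frac{20438125}{126}$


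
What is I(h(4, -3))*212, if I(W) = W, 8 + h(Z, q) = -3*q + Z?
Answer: 1060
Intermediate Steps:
h(Z, q) = -8 + Z - 3*q (h(Z, q) = -8 + (-3*q + Z) = -8 + (Z - 3*q) = -8 + Z - 3*q)
I(h(4, -3))*212 = (-8 + 4 - 3*(-3))*212 = (-8 + 4 + 9)*212 = 5*212 = 1060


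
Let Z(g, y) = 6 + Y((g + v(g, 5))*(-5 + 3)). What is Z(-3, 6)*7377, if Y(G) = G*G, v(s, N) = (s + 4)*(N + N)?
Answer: 1490154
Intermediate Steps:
v(s, N) = 2*N*(4 + s) (v(s, N) = (4 + s)*(2*N) = 2*N*(4 + s))
Y(G) = G²
Z(g, y) = 6 + (-80 - 22*g)² (Z(g, y) = 6 + ((g + 2*5*(4 + g))*(-5 + 3))² = 6 + ((g + (40 + 10*g))*(-2))² = 6 + ((40 + 11*g)*(-2))² = 6 + (-80 - 22*g)²)
Z(-3, 6)*7377 = (6406 + 484*(-3)² + 3520*(-3))*7377 = (6406 + 484*9 - 10560)*7377 = (6406 + 4356 - 10560)*7377 = 202*7377 = 1490154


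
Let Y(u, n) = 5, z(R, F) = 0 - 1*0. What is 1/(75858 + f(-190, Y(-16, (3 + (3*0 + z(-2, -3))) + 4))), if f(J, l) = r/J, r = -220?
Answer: 19/1441324 ≈ 1.3182e-5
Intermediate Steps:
z(R, F) = 0 (z(R, F) = 0 + 0 = 0)
f(J, l) = -220/J
1/(75858 + f(-190, Y(-16, (3 + (3*0 + z(-2, -3))) + 4))) = 1/(75858 - 220/(-190)) = 1/(75858 - 220*(-1/190)) = 1/(75858 + 22/19) = 1/(1441324/19) = 19/1441324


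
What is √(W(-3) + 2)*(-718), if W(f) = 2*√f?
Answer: -718*√(2 + 2*I*√3) ≈ -1243.6 - 718.0*I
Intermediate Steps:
√(W(-3) + 2)*(-718) = √(2*√(-3) + 2)*(-718) = √(2*(I*√3) + 2)*(-718) = √(2*I*√3 + 2)*(-718) = √(2 + 2*I*√3)*(-718) = -718*√(2 + 2*I*√3)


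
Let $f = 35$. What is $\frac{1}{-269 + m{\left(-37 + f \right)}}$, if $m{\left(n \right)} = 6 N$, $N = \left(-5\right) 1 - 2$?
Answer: $- \frac{1}{311} \approx -0.0032154$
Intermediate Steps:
$N = -7$ ($N = -5 - 2 = -7$)
$m{\left(n \right)} = -42$ ($m{\left(n \right)} = 6 \left(-7\right) = -42$)
$\frac{1}{-269 + m{\left(-37 + f \right)}} = \frac{1}{-269 - 42} = \frac{1}{-311} = - \frac{1}{311}$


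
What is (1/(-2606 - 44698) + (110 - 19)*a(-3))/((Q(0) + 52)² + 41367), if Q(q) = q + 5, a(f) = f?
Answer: -12913993/2110515264 ≈ -0.0061189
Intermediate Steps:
Q(q) = 5 + q
(1/(-2606 - 44698) + (110 - 19)*a(-3))/((Q(0) + 52)² + 41367) = (1/(-2606 - 44698) + (110 - 19)*(-3))/(((5 + 0) + 52)² + 41367) = (1/(-47304) + 91*(-3))/((5 + 52)² + 41367) = (-1/47304 - 273)/(57² + 41367) = -12913993/(47304*(3249 + 41367)) = -12913993/47304/44616 = -12913993/47304*1/44616 = -12913993/2110515264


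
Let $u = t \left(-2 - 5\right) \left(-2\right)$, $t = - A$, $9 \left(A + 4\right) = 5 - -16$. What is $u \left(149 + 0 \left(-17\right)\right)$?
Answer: $\frac{10430}{3} \approx 3476.7$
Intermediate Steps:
$A = - \frac{5}{3}$ ($A = -4 + \frac{5 - -16}{9} = -4 + \frac{5 + 16}{9} = -4 + \frac{1}{9} \cdot 21 = -4 + \frac{7}{3} = - \frac{5}{3} \approx -1.6667$)
$t = \frac{5}{3}$ ($t = \left(-1\right) \left(- \frac{5}{3}\right) = \frac{5}{3} \approx 1.6667$)
$u = \frac{70}{3}$ ($u = \frac{5 \left(-2 - 5\right)}{3} \left(-2\right) = \frac{5}{3} \left(-7\right) \left(-2\right) = \left(- \frac{35}{3}\right) \left(-2\right) = \frac{70}{3} \approx 23.333$)
$u \left(149 + 0 \left(-17\right)\right) = \frac{70 \left(149 + 0 \left(-17\right)\right)}{3} = \frac{70 \left(149 + 0\right)}{3} = \frac{70}{3} \cdot 149 = \frac{10430}{3}$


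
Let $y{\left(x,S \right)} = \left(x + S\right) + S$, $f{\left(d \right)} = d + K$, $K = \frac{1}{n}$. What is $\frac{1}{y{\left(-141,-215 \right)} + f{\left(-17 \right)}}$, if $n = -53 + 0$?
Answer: $- \frac{53}{31165} \approx -0.0017006$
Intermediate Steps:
$n = -53$
$K = - \frac{1}{53}$ ($K = \frac{1}{-53} = - \frac{1}{53} \approx -0.018868$)
$f{\left(d \right)} = - \frac{1}{53} + d$ ($f{\left(d \right)} = d - \frac{1}{53} = - \frac{1}{53} + d$)
$y{\left(x,S \right)} = x + 2 S$ ($y{\left(x,S \right)} = \left(S + x\right) + S = x + 2 S$)
$\frac{1}{y{\left(-141,-215 \right)} + f{\left(-17 \right)}} = \frac{1}{\left(-141 + 2 \left(-215\right)\right) - \frac{902}{53}} = \frac{1}{\left(-141 - 430\right) - \frac{902}{53}} = \frac{1}{-571 - \frac{902}{53}} = \frac{1}{- \frac{31165}{53}} = - \frac{53}{31165}$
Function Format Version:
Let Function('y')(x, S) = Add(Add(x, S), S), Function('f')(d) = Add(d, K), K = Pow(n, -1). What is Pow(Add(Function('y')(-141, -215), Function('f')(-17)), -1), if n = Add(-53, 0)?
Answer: Rational(-53, 31165) ≈ -0.0017006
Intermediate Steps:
n = -53
K = Rational(-1, 53) (K = Pow(-53, -1) = Rational(-1, 53) ≈ -0.018868)
Function('f')(d) = Add(Rational(-1, 53), d) (Function('f')(d) = Add(d, Rational(-1, 53)) = Add(Rational(-1, 53), d))
Function('y')(x, S) = Add(x, Mul(2, S)) (Function('y')(x, S) = Add(Add(S, x), S) = Add(x, Mul(2, S)))
Pow(Add(Function('y')(-141, -215), Function('f')(-17)), -1) = Pow(Add(Add(-141, Mul(2, -215)), Add(Rational(-1, 53), -17)), -1) = Pow(Add(Add(-141, -430), Rational(-902, 53)), -1) = Pow(Add(-571, Rational(-902, 53)), -1) = Pow(Rational(-31165, 53), -1) = Rational(-53, 31165)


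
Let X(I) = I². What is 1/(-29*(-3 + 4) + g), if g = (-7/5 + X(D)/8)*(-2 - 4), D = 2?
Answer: -5/118 ≈ -0.042373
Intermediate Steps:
g = 27/5 (g = (-7/5 + 2²/8)*(-2 - 4) = (-7*⅕ + 4*(⅛))*(-6) = (-7/5 + ½)*(-6) = -9/10*(-6) = 27/5 ≈ 5.4000)
1/(-29*(-3 + 4) + g) = 1/(-29*(-3 + 4) + 27/5) = 1/(-29*1 + 27/5) = 1/(-29 + 27/5) = 1/(-118/5) = -5/118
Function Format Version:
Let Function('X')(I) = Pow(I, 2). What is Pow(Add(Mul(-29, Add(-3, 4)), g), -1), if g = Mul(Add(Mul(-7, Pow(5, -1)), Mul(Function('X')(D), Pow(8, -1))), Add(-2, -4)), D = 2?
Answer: Rational(-5, 118) ≈ -0.042373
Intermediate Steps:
g = Rational(27, 5) (g = Mul(Add(Mul(-7, Pow(5, -1)), Mul(Pow(2, 2), Pow(8, -1))), Add(-2, -4)) = Mul(Add(Mul(-7, Rational(1, 5)), Mul(4, Rational(1, 8))), -6) = Mul(Add(Rational(-7, 5), Rational(1, 2)), -6) = Mul(Rational(-9, 10), -6) = Rational(27, 5) ≈ 5.4000)
Pow(Add(Mul(-29, Add(-3, 4)), g), -1) = Pow(Add(Mul(-29, Add(-3, 4)), Rational(27, 5)), -1) = Pow(Add(Mul(-29, 1), Rational(27, 5)), -1) = Pow(Add(-29, Rational(27, 5)), -1) = Pow(Rational(-118, 5), -1) = Rational(-5, 118)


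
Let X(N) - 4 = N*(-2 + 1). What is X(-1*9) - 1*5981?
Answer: -5968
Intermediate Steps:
X(N) = 4 - N (X(N) = 4 + N*(-2 + 1) = 4 + N*(-1) = 4 - N)
X(-1*9) - 1*5981 = (4 - (-1)*9) - 1*5981 = (4 - 1*(-9)) - 5981 = (4 + 9) - 5981 = 13 - 5981 = -5968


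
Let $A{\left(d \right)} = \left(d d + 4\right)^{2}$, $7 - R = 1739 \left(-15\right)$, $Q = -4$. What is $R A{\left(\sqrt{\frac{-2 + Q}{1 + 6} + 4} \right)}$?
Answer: $\frac{65230000}{49} \approx 1.3312 \cdot 10^{6}$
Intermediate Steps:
$R = 26092$ ($R = 7 - 1739 \left(-15\right) = 7 - -26085 = 7 + 26085 = 26092$)
$A{\left(d \right)} = \left(4 + d^{2}\right)^{2}$ ($A{\left(d \right)} = \left(d^{2} + 4\right)^{2} = \left(4 + d^{2}\right)^{2}$)
$R A{\left(\sqrt{\frac{-2 + Q}{1 + 6} + 4} \right)} = 26092 \left(4 + \left(\sqrt{\frac{-2 - 4}{1 + 6} + 4}\right)^{2}\right)^{2} = 26092 \left(4 + \left(\sqrt{- \frac{6}{7} + 4}\right)^{2}\right)^{2} = 26092 \left(4 + \left(\sqrt{\frac{22}{7}}\right)^{2}\right)^{2} = 26092 \left(4 + \left(\frac{\sqrt{154}}{7}\right)^{2}\right)^{2} = 26092 \left(4 + \frac{22}{7}\right)^{2} = 26092 \left(\frac{50}{7}\right)^{2} = 26092 \cdot \frac{2500}{49} = \frac{65230000}{49}$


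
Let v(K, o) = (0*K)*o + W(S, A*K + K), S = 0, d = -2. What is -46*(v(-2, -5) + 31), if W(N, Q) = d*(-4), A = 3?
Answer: -1794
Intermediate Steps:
W(N, Q) = 8 (W(N, Q) = -2*(-4) = 8)
v(K, o) = 8 (v(K, o) = (0*K)*o + 8 = 0*o + 8 = 0 + 8 = 8)
-46*(v(-2, -5) + 31) = -46*(8 + 31) = -46*39 = -1794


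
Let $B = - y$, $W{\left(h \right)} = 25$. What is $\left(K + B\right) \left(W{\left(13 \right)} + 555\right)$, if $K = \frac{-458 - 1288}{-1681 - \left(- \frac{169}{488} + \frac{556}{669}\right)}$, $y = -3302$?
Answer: $\frac{1051672438481800}{548957699} \approx 1.9158 \cdot 10^{6}$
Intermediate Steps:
$B = 3302$ ($B = \left(-1\right) \left(-3302\right) = 3302$)
$K = \frac{570020112}{548957699}$ ($K = - \frac{1746}{-1681 - \frac{158267}{326472}} = - \frac{1746}{- \frac{548957699}{326472}} = \left(-1746\right) \left(- \frac{326472}{548957699}\right) = \frac{570020112}{548957699} \approx 1.0384$)
$\left(K + B\right) \left(W{\left(13 \right)} + 555\right) = \left(\frac{570020112}{548957699} + 3302\right) \left(25 + 555\right) = \frac{1813228342210}{548957699} \cdot 580 = \frac{1051672438481800}{548957699}$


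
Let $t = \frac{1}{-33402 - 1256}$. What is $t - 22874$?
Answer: $- \frac{792767093}{34658} \approx -22874.0$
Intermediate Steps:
$t = - \frac{1}{34658}$ ($t = \frac{1}{-34658} = - \frac{1}{34658} \approx -2.8853 \cdot 10^{-5}$)
$t - 22874 = - \frac{1}{34658} - 22874 = - \frac{792767093}{34658}$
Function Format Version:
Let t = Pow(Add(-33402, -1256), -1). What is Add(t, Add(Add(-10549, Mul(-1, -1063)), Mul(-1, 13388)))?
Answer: Rational(-792767093, 34658) ≈ -22874.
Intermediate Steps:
t = Rational(-1, 34658) (t = Pow(-34658, -1) = Rational(-1, 34658) ≈ -2.8853e-5)
Add(t, Add(Add(-10549, Mul(-1, -1063)), Mul(-1, 13388))) = Add(Rational(-1, 34658), Add(Add(-10549, Mul(-1, -1063)), Mul(-1, 13388))) = Add(Rational(-1, 34658), Add(Add(-10549, 1063), -13388)) = Add(Rational(-1, 34658), Add(-9486, -13388)) = Add(Rational(-1, 34658), -22874) = Rational(-792767093, 34658)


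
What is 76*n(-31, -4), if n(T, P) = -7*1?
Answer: -532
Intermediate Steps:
n(T, P) = -7
76*n(-31, -4) = 76*(-7) = -532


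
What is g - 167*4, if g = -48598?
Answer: -49266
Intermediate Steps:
g - 167*4 = -48598 - 167*4 = -48598 - 1*668 = -48598 - 668 = -49266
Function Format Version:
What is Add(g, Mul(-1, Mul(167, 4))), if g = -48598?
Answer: -49266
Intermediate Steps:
Add(g, Mul(-1, Mul(167, 4))) = Add(-48598, Mul(-1, Mul(167, 4))) = Add(-48598, Mul(-1, 668)) = Add(-48598, -668) = -49266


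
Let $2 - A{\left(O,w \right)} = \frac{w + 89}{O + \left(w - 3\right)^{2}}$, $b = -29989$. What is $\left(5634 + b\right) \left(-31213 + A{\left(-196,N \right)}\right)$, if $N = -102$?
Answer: $\frac{633199848510}{833} \approx 7.6014 \cdot 10^{8}$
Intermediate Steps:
$A{\left(O,w \right)} = 2 - \frac{89 + w}{O + \left(-3 + w\right)^{2}}$ ($A{\left(O,w \right)} = 2 - \frac{w + 89}{O + \left(w - 3\right)^{2}} = 2 - \frac{89 + w}{O + \left(-3 + w\right)^{2}}$)
$\left(5634 + b\right) \left(-31213 + A{\left(-196,N \right)}\right) = \left(5634 - 29989\right) \left(-31213 + \frac{-89 - -102 + 2 \left(-196\right) + 2 \left(-3 - 102\right)^{2}}{-196 + \left(-3 - 102\right)^{2}}\right) = - 24355 \left(-31213 + \frac{-89 + 102 - 392 + 2 \left(-105\right)^{2}}{-196 + \left(-105\right)^{2}}\right) = - 24355 \left(-31213 + \frac{-89 + 102 - 392 + 2 \cdot 11025}{-196 + 11025}\right) = - 24355 \left(-31213 + \frac{-89 + 102 - 392 + 22050}{10829}\right) = - 24355 \left(-31213 + \frac{1}{10829} \cdot 21671\right) = - 24355 \left(-31213 + \frac{1667}{833}\right) = \left(-24355\right) \left(- \frac{25998762}{833}\right) = \frac{633199848510}{833}$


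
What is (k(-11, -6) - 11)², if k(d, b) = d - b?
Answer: 256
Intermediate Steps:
(k(-11, -6) - 11)² = ((-11 - 1*(-6)) - 11)² = ((-11 + 6) - 11)² = (-5 - 11)² = (-16)² = 256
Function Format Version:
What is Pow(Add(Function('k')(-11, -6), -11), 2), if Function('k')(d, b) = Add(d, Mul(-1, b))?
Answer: 256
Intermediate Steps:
Pow(Add(Function('k')(-11, -6), -11), 2) = Pow(Add(Add(-11, Mul(-1, -6)), -11), 2) = Pow(Add(Add(-11, 6), -11), 2) = Pow(Add(-5, -11), 2) = Pow(-16, 2) = 256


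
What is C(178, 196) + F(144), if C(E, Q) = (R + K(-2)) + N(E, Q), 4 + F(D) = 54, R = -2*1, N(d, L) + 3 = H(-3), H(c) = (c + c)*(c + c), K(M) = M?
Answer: 79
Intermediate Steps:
H(c) = 4*c² (H(c) = (2*c)*(2*c) = 4*c²)
N(d, L) = 33 (N(d, L) = -3 + 4*(-3)² = -3 + 4*9 = -3 + 36 = 33)
R = -2
F(D) = 50 (F(D) = -4 + 54 = 50)
C(E, Q) = 29 (C(E, Q) = (-2 - 2) + 33 = -4 + 33 = 29)
C(178, 196) + F(144) = 29 + 50 = 79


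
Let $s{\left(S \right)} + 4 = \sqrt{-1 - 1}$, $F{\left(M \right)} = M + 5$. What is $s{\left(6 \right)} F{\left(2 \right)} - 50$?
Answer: $-78 + 7 i \sqrt{2} \approx -78.0 + 9.8995 i$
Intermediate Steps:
$F{\left(M \right)} = 5 + M$
$s{\left(S \right)} = -4 + i \sqrt{2}$ ($s{\left(S \right)} = -4 + \sqrt{-1 - 1} = -4 + \sqrt{-2} = -4 + i \sqrt{2}$)
$s{\left(6 \right)} F{\left(2 \right)} - 50 = \left(-4 + i \sqrt{2}\right) \left(5 + 2\right) - 50 = \left(-4 + i \sqrt{2}\right) 7 - 50 = \left(-28 + 7 i \sqrt{2}\right) - 50 = -78 + 7 i \sqrt{2}$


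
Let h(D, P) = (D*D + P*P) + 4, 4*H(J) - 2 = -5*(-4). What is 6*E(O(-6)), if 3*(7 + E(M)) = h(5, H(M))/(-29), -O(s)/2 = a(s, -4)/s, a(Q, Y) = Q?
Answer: -2673/58 ≈ -46.086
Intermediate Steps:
H(J) = 11/2 (H(J) = 1/2 + (-5*(-4))/4 = 1/2 + (1/4)*20 = 1/2 + 5 = 11/2)
h(D, P) = 4 + D**2 + P**2 (h(D, P) = (D**2 + P**2) + 4 = 4 + D**2 + P**2)
O(s) = -2 (O(s) = -2*s/s = -2*1 = -2)
E(M) = -891/116 (E(M) = -7 + ((4 + 5**2 + (11/2)**2)/(-29))/3 = -7 + ((4 + 25 + 121/4)*(-1/29))/3 = -7 + ((237/4)*(-1/29))/3 = -7 + (1/3)*(-237/116) = -7 - 79/116 = -891/116)
6*E(O(-6)) = 6*(-891/116) = -2673/58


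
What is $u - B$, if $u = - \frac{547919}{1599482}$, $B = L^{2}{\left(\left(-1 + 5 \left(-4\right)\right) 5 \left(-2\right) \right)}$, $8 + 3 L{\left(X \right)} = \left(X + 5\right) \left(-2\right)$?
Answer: $- \frac{34095106231}{1599482} \approx -21316.0$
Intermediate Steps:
$L{\left(X \right)} = -6 - \frac{2 X}{3}$ ($L{\left(X \right)} = - \frac{8}{3} + \frac{\left(X + 5\right) \left(-2\right)}{3} = - \frac{8}{3} + \frac{\left(5 + X\right) \left(-2\right)}{3} = - \frac{8}{3} + \frac{-10 - 2 X}{3} = - \frac{8}{3} - \left(\frac{10}{3} + \frac{2 X}{3}\right) = -6 - \frac{2 X}{3}$)
$B = 21316$ ($B = \left(-6 - \frac{2 \left(-1 + 5 \left(-4\right)\right) 5 \left(-2\right)}{3}\right)^{2} = \left(-6 - \frac{2 \left(-1 - 20\right) 5 \left(-2\right)}{3}\right)^{2} = \left(-6 - \frac{2 \left(-21\right) 5 \left(-2\right)}{3}\right)^{2} = \left(-6 - \frac{2 \left(\left(-105\right) \left(-2\right)\right)}{3}\right)^{2} = \left(-6 - 140\right)^{2} = \left(-146\right)^{2} = 21316$)
$u = - \frac{547919}{1599482}$ ($u = \left(-547919\right) \frac{1}{1599482} = - \frac{547919}{1599482} \approx -0.34256$)
$u - B = - \frac{547919}{1599482} - 21316 = - \frac{34095106231}{1599482}$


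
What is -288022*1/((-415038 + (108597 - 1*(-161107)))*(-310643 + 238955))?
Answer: -2939/106313304 ≈ -2.7645e-5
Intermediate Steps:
-288022*1/((-415038 + (108597 - 1*(-161107)))*(-310643 + 238955)) = -288022*(-1/(71688*(-415038 + (108597 + 161107)))) = -288022*(-1/(71688*(-415038 + 269704))) = -288022/((-71688*(-145334))) = -288022/10418703792 = -288022*1/10418703792 = -2939/106313304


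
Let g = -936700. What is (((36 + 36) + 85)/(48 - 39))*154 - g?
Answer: 8454478/9 ≈ 9.3939e+5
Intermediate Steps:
(((36 + 36) + 85)/(48 - 39))*154 - g = (((36 + 36) + 85)/(48 - 39))*154 - 1*(-936700) = ((72 + 85)/9)*154 + 936700 = ((⅑)*157)*154 + 936700 = (157/9)*154 + 936700 = 24178/9 + 936700 = 8454478/9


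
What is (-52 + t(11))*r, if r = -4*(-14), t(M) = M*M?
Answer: 3864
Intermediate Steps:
t(M) = M²
r = 56
(-52 + t(11))*r = (-52 + 11²)*56 = (-52 + 121)*56 = 69*56 = 3864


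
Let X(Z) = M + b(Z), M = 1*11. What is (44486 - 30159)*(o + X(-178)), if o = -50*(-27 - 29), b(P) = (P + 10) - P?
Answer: 40416467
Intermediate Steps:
b(P) = 10 (b(P) = (10 + P) - P = 10)
M = 11
X(Z) = 21 (X(Z) = 11 + 10 = 21)
o = 2800 (o = -50*(-56) = 2800)
(44486 - 30159)*(o + X(-178)) = (44486 - 30159)*(2800 + 21) = 14327*2821 = 40416467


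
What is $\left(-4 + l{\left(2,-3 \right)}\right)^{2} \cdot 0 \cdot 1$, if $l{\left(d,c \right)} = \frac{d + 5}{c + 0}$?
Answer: $0$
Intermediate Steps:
$l{\left(d,c \right)} = \frac{5 + d}{c}$
$\left(-4 + l{\left(2,-3 \right)}\right)^{2} \cdot 0 \cdot 1 = \left(-4 + \frac{5 + 2}{-3}\right)^{2} \cdot 0 \cdot 1 = \left(-4 - \frac{7}{3}\right)^{2} \cdot 0 = \left(- \frac{19}{3}\right)^{2} \cdot 0 = \frac{361}{9} \cdot 0 = 0$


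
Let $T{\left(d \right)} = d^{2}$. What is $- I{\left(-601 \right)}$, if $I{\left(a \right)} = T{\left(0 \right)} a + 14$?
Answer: $-14$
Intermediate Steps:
$I{\left(a \right)} = 14$ ($I{\left(a \right)} = 0^{2} a + 14 = 0 a + 14 = 0 + 14 = 14$)
$- I{\left(-601 \right)} = \left(-1\right) 14 = -14$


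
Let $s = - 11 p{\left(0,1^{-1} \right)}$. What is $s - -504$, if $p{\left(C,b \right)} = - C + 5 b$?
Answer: $449$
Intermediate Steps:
$s = -55$ ($s = - 11 \left(\left(-1\right) 0 + \frac{5}{1}\right) = - 11 \left(0 + 5 \cdot 1\right) = - 11 \left(0 + 5\right) = \left(-11\right) 5 = -55$)
$s - -504 = -55 - -504 = -55 + 504 = 449$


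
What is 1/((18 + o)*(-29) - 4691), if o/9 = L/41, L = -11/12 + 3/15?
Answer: -820/4270919 ≈ -0.00019200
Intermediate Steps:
L = -43/60 (L = -11*1/12 + 3*(1/15) = -11/12 + 1/5 = -43/60 ≈ -0.71667)
o = -129/820 (o = 9*(-43/60/41) = 9*(-43/60*1/41) = 9*(-43/2460) = -129/820 ≈ -0.15732)
1/((18 + o)*(-29) - 4691) = 1/((18 - 129/820)*(-29) - 4691) = 1/((14631/820)*(-29) - 4691) = 1/(-424299/820 - 4691) = 1/(-4270919/820) = -820/4270919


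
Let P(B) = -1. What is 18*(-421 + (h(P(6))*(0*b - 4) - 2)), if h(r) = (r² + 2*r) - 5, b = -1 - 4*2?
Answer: -7182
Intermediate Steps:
b = -9 (b = -1 - 8 = -9)
h(r) = -5 + r² + 2*r
18*(-421 + (h(P(6))*(0*b - 4) - 2)) = 18*(-421 + ((-5 + (-1)² + 2*(-1))*(0*(-9) - 4) - 2)) = 18*(-421 + ((-5 + 1 - 2)*(0 - 4) - 2)) = 18*(-421 + (-6*(-4) - 2)) = 18*(-421 + (24 - 2)) = 18*(-421 + 22) = 18*(-399) = -7182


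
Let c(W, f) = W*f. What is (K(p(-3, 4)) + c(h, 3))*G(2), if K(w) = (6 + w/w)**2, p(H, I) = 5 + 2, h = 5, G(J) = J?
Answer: 128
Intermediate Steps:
p(H, I) = 7
K(w) = 49 (K(w) = (6 + 1)**2 = 7**2 = 49)
(K(p(-3, 4)) + c(h, 3))*G(2) = (49 + 5*3)*2 = (49 + 15)*2 = 64*2 = 128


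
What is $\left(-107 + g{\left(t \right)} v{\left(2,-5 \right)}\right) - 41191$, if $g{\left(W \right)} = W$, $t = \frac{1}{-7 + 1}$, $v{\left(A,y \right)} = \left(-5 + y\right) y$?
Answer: $- \frac{123919}{3} \approx -41306.0$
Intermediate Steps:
$v{\left(A,y \right)} = y \left(-5 + y\right)$
$t = - \frac{1}{6}$ ($t = \frac{1}{-6} = - \frac{1}{6} \approx -0.16667$)
$\left(-107 + g{\left(t \right)} v{\left(2,-5 \right)}\right) - 41191 = \left(-107 - \frac{\left(-5\right) \left(-5 - 5\right)}{6}\right) - 41191 = \left(-107 - \frac{\left(-5\right) \left(-10\right)}{6}\right) - 41191 = \left(-107 - \frac{25}{3}\right) - 41191 = - \frac{346}{3} - 41191 = - \frac{123919}{3}$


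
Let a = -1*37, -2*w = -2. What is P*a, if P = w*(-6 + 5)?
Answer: 37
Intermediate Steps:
w = 1 (w = -½*(-2) = 1)
P = -1 (P = 1*(-6 + 5) = 1*(-1) = -1)
a = -37
P*a = -1*(-37) = 37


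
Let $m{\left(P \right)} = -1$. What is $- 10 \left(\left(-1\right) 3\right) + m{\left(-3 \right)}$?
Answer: $29$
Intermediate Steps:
$- 10 \left(\left(-1\right) 3\right) + m{\left(-3 \right)} = - 10 \left(\left(-1\right) 3\right) - 1 = \left(-10\right) \left(-3\right) - 1 = 30 - 1 = 29$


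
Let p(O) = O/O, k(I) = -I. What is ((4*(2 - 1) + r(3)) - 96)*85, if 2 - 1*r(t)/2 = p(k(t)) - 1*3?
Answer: -7140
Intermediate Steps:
p(O) = 1
r(t) = 8 (r(t) = 4 - 2*(1 - 1*3) = 4 - 2*(1 - 3) = 4 - 2*(-2) = 4 + 4 = 8)
((4*(2 - 1) + r(3)) - 96)*85 = ((4*(2 - 1) + 8) - 96)*85 = ((4*1 + 8) - 96)*85 = ((4 + 8) - 96)*85 = (12 - 96)*85 = -84*85 = -7140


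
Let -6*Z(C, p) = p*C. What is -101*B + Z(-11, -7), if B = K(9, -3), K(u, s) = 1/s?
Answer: 125/6 ≈ 20.833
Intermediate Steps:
Z(C, p) = -C*p/6 (Z(C, p) = -p*C/6 = -C*p/6)
B = -⅓ (B = 1/(-3) = -⅓ ≈ -0.33333)
-101*B + Z(-11, -7) = -101*(-⅓) - ⅙*(-11)*(-7) = 101/3 - 77/6 = 125/6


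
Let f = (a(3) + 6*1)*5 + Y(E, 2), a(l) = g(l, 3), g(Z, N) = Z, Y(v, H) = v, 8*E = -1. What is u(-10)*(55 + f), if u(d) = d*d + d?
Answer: 35955/4 ≈ 8988.8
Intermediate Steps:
E = -⅛ (E = (⅛)*(-1) = -⅛ ≈ -0.12500)
a(l) = l
u(d) = d + d² (u(d) = d² + d = d + d²)
f = 359/8 (f = (3 + 6*1)*5 - ⅛ = (3 + 6)*5 - ⅛ = 9*5 - ⅛ = 45 - ⅛ = 359/8 ≈ 44.875)
u(-10)*(55 + f) = (-10*(1 - 10))*(55 + 359/8) = -10*(-9)*(799/8) = 90*(799/8) = 35955/4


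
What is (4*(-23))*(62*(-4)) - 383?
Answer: 22433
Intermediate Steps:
(4*(-23))*(62*(-4)) - 383 = -92*(-248) - 383 = 22816 - 383 = 22433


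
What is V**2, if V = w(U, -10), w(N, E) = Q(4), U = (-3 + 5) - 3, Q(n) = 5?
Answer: 25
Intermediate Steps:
U = -1 (U = 2 - 3 = -1)
w(N, E) = 5
V = 5
V**2 = 5**2 = 25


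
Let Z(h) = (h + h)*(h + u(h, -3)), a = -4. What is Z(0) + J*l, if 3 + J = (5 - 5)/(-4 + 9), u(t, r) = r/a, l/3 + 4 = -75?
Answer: 711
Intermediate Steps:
l = -237 (l = -12 + 3*(-75) = -12 - 225 = -237)
u(t, r) = -r/4 (u(t, r) = r/(-4) = r*(-¼) = -r/4)
Z(h) = 2*h*(¾ + h) (Z(h) = (h + h)*(h - ¼*(-3)) = (2*h)*(h + ¾) = (2*h)*(¾ + h) = 2*h*(¾ + h))
J = -3 (J = -3 + (5 - 5)/(-4 + 9) = -3 + 0/5 = -3 + 0*(⅕) = -3 + 0 = -3)
Z(0) + J*l = (½)*0*(3 + 4*0) - 3*(-237) = (½)*0*(3 + 0) + 711 = (½)*0*3 + 711 = 0 + 711 = 711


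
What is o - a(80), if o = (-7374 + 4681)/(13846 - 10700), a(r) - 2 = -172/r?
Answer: -22211/31460 ≈ -0.70601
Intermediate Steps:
a(r) = 2 - 172/r
o = -2693/3146 ≈ -0.85601
o - a(80) = -2693/3146 - (2 - 172/80) = -2693/3146 - (2 - 172*1/80) = -2693/3146 - (2 - 43/20) = -2693/3146 - 1*(-3/20) = -2693/3146 + 3/20 = -22211/31460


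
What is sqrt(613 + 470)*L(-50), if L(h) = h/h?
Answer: 19*sqrt(3) ≈ 32.909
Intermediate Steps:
L(h) = 1
sqrt(613 + 470)*L(-50) = sqrt(613 + 470)*1 = sqrt(1083)*1 = (19*sqrt(3))*1 = 19*sqrt(3)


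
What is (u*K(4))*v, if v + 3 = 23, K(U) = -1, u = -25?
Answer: 500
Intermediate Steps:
v = 20 (v = -3 + 23 = 20)
(u*K(4))*v = -25*(-1)*20 = 25*20 = 500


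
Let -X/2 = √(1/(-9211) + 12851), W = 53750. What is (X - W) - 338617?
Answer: -392367 - 32*√4259028235/9211 ≈ -3.9259e+5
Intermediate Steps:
X = -32*√4259028235/9211 (X = -2*√(1/(-9211) + 12851) = -2*√(-1/9211 + 12851) = -32*√4259028235/9211 ≈ -226.72)
(X - W) - 338617 = (-32*√4259028235/9211 - 1*53750) - 338617 = (-32*√4259028235/9211 - 53750) - 338617 = (-53750 - 32*√4259028235/9211) - 338617 = -392367 - 32*√4259028235/9211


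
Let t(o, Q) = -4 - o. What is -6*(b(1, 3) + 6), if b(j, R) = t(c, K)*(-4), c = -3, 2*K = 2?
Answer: -60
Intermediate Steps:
K = 1 (K = (½)*2 = 1)
b(j, R) = 4 (b(j, R) = (-4 - 1*(-3))*(-4) = (-4 + 3)*(-4) = -1*(-4) = 4)
-6*(b(1, 3) + 6) = -6*(4 + 6) = -6*10 = -60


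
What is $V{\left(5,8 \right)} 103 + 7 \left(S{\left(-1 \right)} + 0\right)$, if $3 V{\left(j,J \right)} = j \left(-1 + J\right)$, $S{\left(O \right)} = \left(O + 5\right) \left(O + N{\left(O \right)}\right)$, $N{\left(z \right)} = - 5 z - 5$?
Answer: $\frac{3521}{3} \approx 1173.7$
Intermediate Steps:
$N{\left(z \right)} = -5 - 5 z$
$S{\left(O \right)} = \left(-5 - 4 O\right) \left(5 + O\right)$ ($S{\left(O \right)} = \left(O + 5\right) \left(O - \left(5 + 5 O\right)\right) = \left(5 + O\right) \left(-5 - 4 O\right) = \left(-5 - 4 O\right) \left(5 + O\right)$)
$V{\left(j,J \right)} = \frac{j \left(-1 + J\right)}{3}$
$V{\left(5,8 \right)} 103 + 7 \left(S{\left(-1 \right)} + 0\right) = \frac{1}{3} \cdot 5 \left(-1 + 8\right) 103 + 7 \left(\left(-25 - -25 - 4 \left(-1\right)^{2}\right) + 0\right) = \frac{1}{3} \cdot 5 \cdot 7 \cdot 103 + 7 \left(\left(-25 + 25 - 4\right) + 0\right) = \frac{35}{3} \cdot 103 + 7 \left(\left(-25 + 25 - 4\right) + 0\right) = \frac{3605}{3} + 7 \left(-4 + 0\right) = \frac{3605}{3} + 7 \left(-4\right) = \frac{3605}{3} - 28 = \frac{3521}{3}$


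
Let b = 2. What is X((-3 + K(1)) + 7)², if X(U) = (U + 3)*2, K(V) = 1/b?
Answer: 225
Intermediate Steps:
K(V) = ½ (K(V) = 1/2 = ½)
X(U) = 6 + 2*U (X(U) = (3 + U)*2 = 6 + 2*U)
X((-3 + K(1)) + 7)² = (6 + 2*((-3 + ½) + 7))² = (6 + 2*(-5/2 + 7))² = (6 + 2*(9/2))² = (6 + 9)² = 15² = 225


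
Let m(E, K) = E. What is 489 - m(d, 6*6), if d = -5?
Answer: 494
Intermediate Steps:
489 - m(d, 6*6) = 489 - 1*(-5) = 489 + 5 = 494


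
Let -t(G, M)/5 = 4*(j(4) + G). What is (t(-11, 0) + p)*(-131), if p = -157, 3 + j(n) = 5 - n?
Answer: -13493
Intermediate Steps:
j(n) = 2 - n (j(n) = -3 + (5 - n) = 2 - n)
t(G, M) = 40 - 20*G (t(G, M) = -20*((2 - 1*4) + G) = -20*((2 - 4) + G) = -20*(-2 + G) = -5*(-8 + 4*G) = 40 - 20*G)
(t(-11, 0) + p)*(-131) = ((40 - 20*(-11)) - 157)*(-131) = ((40 + 220) - 157)*(-131) = (260 - 157)*(-131) = 103*(-131) = -13493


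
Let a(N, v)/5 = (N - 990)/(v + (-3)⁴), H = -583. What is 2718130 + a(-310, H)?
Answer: 682253880/251 ≈ 2.7181e+6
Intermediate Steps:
a(N, v) = 5*(-990 + N)/(81 + v) (a(N, v) = 5*((N - 990)/(v + (-3)⁴)) = 5*((-990 + N)/(v + 81)) = 5*((-990 + N)/(81 + v)) = 5*(-990 + N)/(81 + v))
2718130 + a(-310, H) = 2718130 + 5*(-990 - 310)/(81 - 583) = 2718130 + 5*(-1300)/(-502) = 2718130 + 5*(-1/502)*(-1300) = 2718130 + 3250/251 = 682253880/251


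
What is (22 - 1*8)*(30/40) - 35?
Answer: -49/2 ≈ -24.500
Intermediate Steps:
(22 - 1*8)*(30/40) - 35 = (22 - 8)*(30*(1/40)) - 35 = 14*(¾) - 35 = 21/2 - 35 = -49/2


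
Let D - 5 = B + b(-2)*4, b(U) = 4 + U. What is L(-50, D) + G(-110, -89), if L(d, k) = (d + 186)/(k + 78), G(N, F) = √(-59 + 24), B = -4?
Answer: 136/87 + I*√35 ≈ 1.5632 + 5.9161*I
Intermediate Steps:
D = 9 (D = 5 + (-4 + (4 - 2)*4) = 5 + (-4 + 2*4) = 5 + (-4 + 8) = 5 + 4 = 9)
G(N, F) = I*√35 (G(N, F) = √(-35) = I*√35)
L(d, k) = (186 + d)/(78 + k)
L(-50, D) + G(-110, -89) = (186 - 50)/(78 + 9) + I*√35 = 136/87 + I*√35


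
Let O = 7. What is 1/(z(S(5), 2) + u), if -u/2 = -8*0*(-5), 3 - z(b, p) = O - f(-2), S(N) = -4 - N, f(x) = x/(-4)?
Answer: -2/7 ≈ -0.28571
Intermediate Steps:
f(x) = -x/4 (f(x) = x*(-¼) = -x/4)
z(b, p) = -7/2 (z(b, p) = 3 - (7 - (-1)*(-2)/4) = 3 - (7 - 1*½) = 3 - (7 - ½) = 3 - 1*13/2 = 3 - 13/2 = -7/2)
u = 0 (u = -2*(-8*0)*(-5) = -0*(-5) = -2*0 = 0)
1/(z(S(5), 2) + u) = 1/(-7/2 + 0) = 1/(-7/2) = -2/7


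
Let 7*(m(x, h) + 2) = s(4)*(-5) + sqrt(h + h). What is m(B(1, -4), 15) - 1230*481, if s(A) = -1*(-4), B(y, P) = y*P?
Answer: -4141444/7 + sqrt(30)/7 ≈ -5.9163e+5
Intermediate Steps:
B(y, P) = P*y
s(A) = 4
m(x, h) = -34/7 + sqrt(2)*sqrt(h)/7 (m(x, h) = -2 + (4*(-5) + sqrt(h + h))/7 = -2 + (-20 + sqrt(2*h))/7 = -2 + (-20 + sqrt(2)*sqrt(h))/7 = -2 + (-20/7 + sqrt(2)*sqrt(h)/7) = -34/7 + sqrt(2)*sqrt(h)/7)
m(B(1, -4), 15) - 1230*481 = (-34/7 + sqrt(2)*sqrt(15)/7) - 1230*481 = (-34/7 + sqrt(30)/7) - 591630 = -4141444/7 + sqrt(30)/7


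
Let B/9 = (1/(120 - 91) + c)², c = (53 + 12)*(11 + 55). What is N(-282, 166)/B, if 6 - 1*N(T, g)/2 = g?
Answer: -269120/139302872289 ≈ -1.9319e-6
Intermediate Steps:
N(T, g) = 12 - 2*g
c = 4290 (c = 65*66 = 4290)
B = 139302872289/841 (B = 9*(1/(120 - 91) + 4290)² = 9*(1/29 + 4290)² = 9*(124411/29)² = 9*(15478096921/841) = 139302872289/841 ≈ 1.6564e+8)
N(-282, 166)/B = (12 - 2*166)/(139302872289/841) = (12 - 332)*(841/139302872289) = -320*841/139302872289 = -269120/139302872289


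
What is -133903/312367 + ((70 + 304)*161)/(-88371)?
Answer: -2785637141/2509471287 ≈ -1.1101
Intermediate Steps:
-133903/312367 + ((70 + 304)*161)/(-88371) = -133903*1/312367 + (374*161)*(-1/88371) = -12173/28397 + 60214*(-1/88371) = -12173/28397 - 60214/88371 = -2785637141/2509471287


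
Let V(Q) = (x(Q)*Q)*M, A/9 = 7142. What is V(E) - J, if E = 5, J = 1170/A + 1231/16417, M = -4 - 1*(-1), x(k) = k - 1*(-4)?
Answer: -7919852451/58625107 ≈ -135.09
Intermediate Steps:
A = 64278 (A = 9*7142 = 64278)
x(k) = 4 + k (x(k) = k + 4 = 4 + k)
M = -3 (M = -4 + 1 = -3)
J = 5463006/58625107 (J = 1170/64278 + 1231/16417 = 1170*(1/64278) + 1231*(1/16417) = 65/3571 + 1231/16417 = 5463006/58625107 ≈ 0.093185)
V(Q) = -3*Q*(4 + Q) (V(Q) = ((4 + Q)*Q)*(-3) = (Q*(4 + Q))*(-3) = -3*Q*(4 + Q))
V(E) - J = -3*5*(4 + 5) - 1*5463006/58625107 = -3*5*9 - 5463006/58625107 = -135 - 5463006/58625107 = -7919852451/58625107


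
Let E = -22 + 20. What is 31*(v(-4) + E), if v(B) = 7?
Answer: 155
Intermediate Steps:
E = -2
31*(v(-4) + E) = 31*(7 - 2) = 31*5 = 155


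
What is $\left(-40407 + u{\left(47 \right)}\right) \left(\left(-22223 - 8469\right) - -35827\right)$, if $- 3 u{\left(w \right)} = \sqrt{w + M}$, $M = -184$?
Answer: $-207489945 - \frac{5135 i \sqrt{137}}{3} \approx -2.0749 \cdot 10^{8} - 20035.0 i$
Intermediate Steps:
$u{\left(w \right)} = - \frac{\sqrt{-184 + w}}{3}$ ($u{\left(w \right)} = - \frac{\sqrt{w - 184}}{3} = - \frac{\sqrt{-184 + w}}{3}$)
$\left(-40407 + u{\left(47 \right)}\right) \left(\left(-22223 - 8469\right) - -35827\right) = \left(-40407 - \frac{\sqrt{-184 + 47}}{3}\right) \left(\left(-22223 - 8469\right) - -35827\right) = \left(-40407 - \frac{\sqrt{-137}}{3}\right) \left(-30692 + 35827\right) = \left(-40407 - \frac{i \sqrt{137}}{3}\right) 5135 = -207489945 - \frac{5135 i \sqrt{137}}{3}$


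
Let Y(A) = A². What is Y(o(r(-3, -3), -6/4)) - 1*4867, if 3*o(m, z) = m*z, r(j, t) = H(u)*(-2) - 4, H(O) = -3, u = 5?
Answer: -4866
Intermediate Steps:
r(j, t) = 2 (r(j, t) = -3*(-2) - 4 = 6 - 4 = 2)
o(m, z) = m*z/3 (o(m, z) = (m*z)/3 = m*z/3)
Y(o(r(-3, -3), -6/4)) - 1*4867 = ((⅓)*2*(-6/4))² - 1*4867 = ((⅓)*2*(-6*¼))² - 4867 = ((⅓)*2*(-3/2))² - 4867 = (-1)² - 4867 = 1 - 4867 = -4866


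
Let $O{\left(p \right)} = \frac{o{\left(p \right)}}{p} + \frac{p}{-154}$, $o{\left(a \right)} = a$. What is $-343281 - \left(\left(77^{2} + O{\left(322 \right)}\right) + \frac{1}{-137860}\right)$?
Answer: $- \frac{529561342269}{1516460} \approx -3.4921 \cdot 10^{5}$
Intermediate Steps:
$O{\left(p \right)} = 1 - \frac{p}{154}$ ($O{\left(p \right)} = \frac{p}{p} + \frac{p}{-154} = 1 + p \left(- \frac{1}{154}\right) = 1 - \frac{p}{154}$)
$-343281 - \left(\left(77^{2} + O{\left(322 \right)}\right) + \frac{1}{-137860}\right) = -343281 - \left(\left(77^{2} + \left(1 - \frac{23}{11}\right)\right) + \frac{1}{-137860}\right) = -343281 - \left(\left(5929 + \left(1 - \frac{23}{11}\right)\right) - \frac{1}{137860}\right) = -343281 - \left(\left(5929 - \frac{12}{11}\right) - \frac{1}{137860}\right) = -343281 - \left(\frac{65207}{11} - \frac{1}{137860}\right) = -343281 - \frac{8989437009}{1516460} = - \frac{529561342269}{1516460}$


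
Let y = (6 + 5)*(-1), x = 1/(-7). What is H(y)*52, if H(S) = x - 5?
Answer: -1872/7 ≈ -267.43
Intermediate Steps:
x = -⅐ ≈ -0.14286
y = -11 (y = 11*(-1) = -11)
H(S) = -36/7 (H(S) = -⅐ - 5 = -36/7)
H(y)*52 = -36/7*52 = -1872/7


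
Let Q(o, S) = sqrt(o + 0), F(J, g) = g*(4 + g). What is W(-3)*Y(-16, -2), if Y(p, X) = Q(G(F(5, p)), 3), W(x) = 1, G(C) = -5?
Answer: I*sqrt(5) ≈ 2.2361*I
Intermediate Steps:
Q(o, S) = sqrt(o)
Y(p, X) = I*sqrt(5) (Y(p, X) = sqrt(-5) = I*sqrt(5))
W(-3)*Y(-16, -2) = 1*(I*sqrt(5)) = I*sqrt(5)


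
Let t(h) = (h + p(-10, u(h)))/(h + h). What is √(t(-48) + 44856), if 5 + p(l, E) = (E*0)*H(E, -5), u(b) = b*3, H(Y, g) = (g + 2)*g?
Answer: √25837374/24 ≈ 211.79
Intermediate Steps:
H(Y, g) = g*(2 + g) (H(Y, g) = (2 + g)*g = g*(2 + g))
u(b) = 3*b
p(l, E) = -5 (p(l, E) = -5 + (E*0)*(-5*(2 - 5)) = -5 + 0*(-5*(-3)) = -5 + 0*15 = -5 + 0 = -5)
t(h) = (-5 + h)/(2*h) (t(h) = (h - 5)/(h + h) = (-5 + h)/((2*h)) = (-5 + h)*(1/(2*h)) = (-5 + h)/(2*h))
√(t(-48) + 44856) = √((½)*(-5 - 48)/(-48) + 44856) = √((½)*(-1/48)*(-53) + 44856) = √(53/96 + 44856) = √(4306229/96) = √25837374/24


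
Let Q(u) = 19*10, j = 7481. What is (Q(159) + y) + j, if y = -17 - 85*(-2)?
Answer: 7824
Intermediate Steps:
Q(u) = 190
y = 153 (y = -17 + 170 = 153)
(Q(159) + y) + j = (190 + 153) + 7481 = 343 + 7481 = 7824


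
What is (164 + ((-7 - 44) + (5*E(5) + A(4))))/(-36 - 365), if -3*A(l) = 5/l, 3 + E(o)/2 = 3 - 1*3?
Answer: -991/4812 ≈ -0.20594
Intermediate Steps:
E(o) = -6 (E(o) = -6 + 2*(3 - 1*3) = -6 + 2*(3 - 3) = -6 + 2*0 = -6 + 0 = -6)
A(l) = -5/(3*l)
(164 + ((-7 - 44) + (5*E(5) + A(4))))/(-36 - 365) = (164 + ((-7 - 44) + (5*(-6) - 5/3/4)))/(-36 - 365) = (164 + (-51 + (-30 - 5/3*¼)))/(-401) = (164 + (-51 + (-30 - 5/12)))*(-1/401) = (164 + (-51 - 365/12))*(-1/401) = (164 - 977/12)*(-1/401) = (991/12)*(-1/401) = -991/4812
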